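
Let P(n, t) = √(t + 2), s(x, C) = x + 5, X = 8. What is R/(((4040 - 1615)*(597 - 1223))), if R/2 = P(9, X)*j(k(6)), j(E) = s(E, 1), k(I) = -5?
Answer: 0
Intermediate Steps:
s(x, C) = 5 + x
P(n, t) = √(2 + t)
j(E) = 5 + E
R = 0 (R = 2*(√(2 + 8)*(5 - 5)) = 2*(√10*0) = 2*0 = 0)
R/(((4040 - 1615)*(597 - 1223))) = 0/(((4040 - 1615)*(597 - 1223))) = 0/((2425*(-626))) = 0/(-1518050) = 0*(-1/1518050) = 0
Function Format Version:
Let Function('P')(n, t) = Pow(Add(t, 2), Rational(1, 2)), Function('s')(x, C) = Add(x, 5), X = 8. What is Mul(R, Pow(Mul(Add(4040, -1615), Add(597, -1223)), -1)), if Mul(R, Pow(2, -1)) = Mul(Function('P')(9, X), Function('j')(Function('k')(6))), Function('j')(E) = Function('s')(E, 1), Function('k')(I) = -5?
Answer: 0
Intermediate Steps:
Function('s')(x, C) = Add(5, x)
Function('P')(n, t) = Pow(Add(2, t), Rational(1, 2))
Function('j')(E) = Add(5, E)
R = 0 (R = Mul(2, Mul(Pow(Add(2, 8), Rational(1, 2)), Add(5, -5))) = Mul(2, Mul(Pow(10, Rational(1, 2)), 0)) = Mul(2, 0) = 0)
Mul(R, Pow(Mul(Add(4040, -1615), Add(597, -1223)), -1)) = Mul(0, Pow(Mul(Add(4040, -1615), Add(597, -1223)), -1)) = Mul(0, Pow(Mul(2425, -626), -1)) = Mul(0, Pow(-1518050, -1)) = Mul(0, Rational(-1, 1518050)) = 0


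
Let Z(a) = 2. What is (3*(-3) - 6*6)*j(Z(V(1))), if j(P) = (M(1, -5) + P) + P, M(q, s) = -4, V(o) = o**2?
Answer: 0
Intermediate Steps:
j(P) = -4 + 2*P (j(P) = (-4 + P) + P = -4 + 2*P)
(3*(-3) - 6*6)*j(Z(V(1))) = (3*(-3) - 6*6)*(-4 + 2*2) = (-9 - 36)*(-4 + 4) = -45*0 = 0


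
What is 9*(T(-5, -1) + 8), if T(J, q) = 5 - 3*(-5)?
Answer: 252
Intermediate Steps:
T(J, q) = 20 (T(J, q) = 5 + 15 = 20)
9*(T(-5, -1) + 8) = 9*(20 + 8) = 9*28 = 252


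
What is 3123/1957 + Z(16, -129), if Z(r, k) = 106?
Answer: 210565/1957 ≈ 107.60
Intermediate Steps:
3123/1957 + Z(16, -129) = 3123/1957 + 106 = 210565/1957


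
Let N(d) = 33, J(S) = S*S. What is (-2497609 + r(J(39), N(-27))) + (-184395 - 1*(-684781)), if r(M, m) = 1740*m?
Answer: -1939803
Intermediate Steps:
J(S) = S**2
(-2497609 + r(J(39), N(-27))) + (-184395 - 1*(-684781)) = (-2497609 + 1740*33) + (-184395 - 1*(-684781)) = (-2497609 + 57420) + (-184395 + 684781) = -2440189 + 500386 = -1939803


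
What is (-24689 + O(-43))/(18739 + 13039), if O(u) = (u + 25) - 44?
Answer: -24751/31778 ≈ -0.77887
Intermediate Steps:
O(u) = -19 + u (O(u) = (25 + u) - 44 = -19 + u)
(-24689 + O(-43))/(18739 + 13039) = (-24689 + (-19 - 43))/(18739 + 13039) = (-24689 - 62)/31778 = -24751*1/31778 = -24751/31778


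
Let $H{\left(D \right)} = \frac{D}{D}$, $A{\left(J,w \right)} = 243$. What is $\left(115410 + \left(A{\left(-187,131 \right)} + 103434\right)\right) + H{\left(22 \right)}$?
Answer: $219088$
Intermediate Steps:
$H{\left(D \right)} = 1$
$\left(115410 + \left(A{\left(-187,131 \right)} + 103434\right)\right) + H{\left(22 \right)} = \left(115410 + \left(243 + 103434\right)\right) + 1 = \left(115410 + 103677\right) + 1 = 219087 + 1 = 219088$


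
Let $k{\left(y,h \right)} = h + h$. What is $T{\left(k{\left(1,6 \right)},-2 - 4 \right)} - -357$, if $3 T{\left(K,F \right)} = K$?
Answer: $361$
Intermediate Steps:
$k{\left(y,h \right)} = 2 h$
$T{\left(K,F \right)} = \frac{K}{3}$
$T{\left(k{\left(1,6 \right)},-2 - 4 \right)} - -357 = \frac{2 \cdot 6}{3} - -357 = \frac{1}{3} \cdot 12 + 357 = 4 + 357 = 361$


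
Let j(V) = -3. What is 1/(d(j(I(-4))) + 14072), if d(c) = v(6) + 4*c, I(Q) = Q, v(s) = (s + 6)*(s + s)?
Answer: 1/14204 ≈ 7.0403e-5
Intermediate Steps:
v(s) = 2*s*(6 + s) (v(s) = (6 + s)*(2*s) = 2*s*(6 + s))
d(c) = 144 + 4*c (d(c) = 2*6*(6 + 6) + 4*c = 2*6*12 + 4*c = 144 + 4*c)
1/(d(j(I(-4))) + 14072) = 1/((144 + 4*(-3)) + 14072) = 1/((144 - 12) + 14072) = 1/(132 + 14072) = 1/14204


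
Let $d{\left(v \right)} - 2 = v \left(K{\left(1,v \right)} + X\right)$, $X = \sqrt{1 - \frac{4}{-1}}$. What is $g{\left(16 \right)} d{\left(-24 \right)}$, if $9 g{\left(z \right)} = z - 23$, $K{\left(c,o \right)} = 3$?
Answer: $\frac{490}{9} + \frac{56 \sqrt{5}}{3} \approx 96.184$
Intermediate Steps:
$g{\left(z \right)} = - \frac{23}{9} + \frac{z}{9}$ ($g{\left(z \right)} = \frac{z - 23}{9} = \frac{-23 + z}{9} = - \frac{23}{9} + \frac{z}{9}$)
$X = \sqrt{5}$ ($X = \sqrt{1 - -4} = \sqrt{1 + 4} = \sqrt{5} \approx 2.2361$)
$d{\left(v \right)} = 2 + v \left(3 + \sqrt{5}\right)$
$g{\left(16 \right)} d{\left(-24 \right)} = \left(- \frac{23}{9} + \frac{1}{9} \cdot 16\right) \left(2 + 3 \left(-24\right) - 24 \sqrt{5}\right) = \left(- \frac{23}{9} + \frac{16}{9}\right) \left(2 - 72 - 24 \sqrt{5}\right) = - \frac{7 \left(-70 - 24 \sqrt{5}\right)}{9} = \frac{490}{9} + \frac{56 \sqrt{5}}{3}$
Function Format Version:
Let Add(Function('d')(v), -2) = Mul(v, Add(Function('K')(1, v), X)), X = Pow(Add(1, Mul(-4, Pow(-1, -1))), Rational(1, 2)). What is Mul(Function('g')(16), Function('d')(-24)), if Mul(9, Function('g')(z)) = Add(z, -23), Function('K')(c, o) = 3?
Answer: Add(Rational(490, 9), Mul(Rational(56, 3), Pow(5, Rational(1, 2)))) ≈ 96.184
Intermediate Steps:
Function('g')(z) = Add(Rational(-23, 9), Mul(Rational(1, 9), z)) (Function('g')(z) = Mul(Rational(1, 9), Add(z, -23)) = Mul(Rational(1, 9), Add(-23, z)) = Add(Rational(-23, 9), Mul(Rational(1, 9), z)))
X = Pow(5, Rational(1, 2)) (X = Pow(Add(1, Mul(-4, -1)), Rational(1, 2)) = Pow(Add(1, 4), Rational(1, 2)) = Pow(5, Rational(1, 2)) ≈ 2.2361)
Function('d')(v) = Add(2, Mul(v, Add(3, Pow(5, Rational(1, 2)))))
Mul(Function('g')(16), Function('d')(-24)) = Mul(Add(Rational(-23, 9), Mul(Rational(1, 9), 16)), Add(2, Mul(3, -24), Mul(-24, Pow(5, Rational(1, 2))))) = Mul(Add(Rational(-23, 9), Rational(16, 9)), Add(2, -72, Mul(-24, Pow(5, Rational(1, 2))))) = Mul(Rational(-7, 9), Add(-70, Mul(-24, Pow(5, Rational(1, 2))))) = Add(Rational(490, 9), Mul(Rational(56, 3), Pow(5, Rational(1, 2))))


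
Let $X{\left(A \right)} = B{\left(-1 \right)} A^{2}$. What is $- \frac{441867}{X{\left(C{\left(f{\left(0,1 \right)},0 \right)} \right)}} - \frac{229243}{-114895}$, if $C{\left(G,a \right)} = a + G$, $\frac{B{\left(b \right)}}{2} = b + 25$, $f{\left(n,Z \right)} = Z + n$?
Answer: $- \frac{16919101767}{1838320} \approx -9203.6$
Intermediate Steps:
$B{\left(b \right)} = 50 + 2 b$ ($B{\left(b \right)} = 2 \left(b + 25\right) = 2 \left(25 + b\right) = 50 + 2 b$)
$C{\left(G,a \right)} = G + a$
$X{\left(A \right)} = 48 A^{2}$ ($X{\left(A \right)} = \left(50 + 2 \left(-1\right)\right) A^{2} = \left(50 - 2\right) A^{2} = 48 A^{2}$)
$- \frac{441867}{X{\left(C{\left(f{\left(0,1 \right)},0 \right)} \right)}} - \frac{229243}{-114895} = - \frac{441867}{48 \left(\left(1 + 0\right) + 0\right)^{2}} - \frac{229243}{-114895} = - \frac{441867}{48 \left(1 + 0\right)^{2}} - - \frac{229243}{114895} = - \frac{441867}{48 \cdot 1^{2}} + \frac{229243}{114895} = - \frac{441867}{48 \cdot 1} + \frac{229243}{114895} = - \frac{441867}{48} + \frac{229243}{114895} = \left(-441867\right) \frac{1}{48} + \frac{229243}{114895} = - \frac{147289}{16} + \frac{229243}{114895} = - \frac{16919101767}{1838320}$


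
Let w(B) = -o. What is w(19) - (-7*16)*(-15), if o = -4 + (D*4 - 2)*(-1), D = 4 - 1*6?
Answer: -1686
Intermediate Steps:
D = -2 (D = 4 - 6 = -2)
o = 6 (o = -4 + (-2*4 - 2)*(-1) = -4 + (-8 - 2)*(-1) = -4 - 10*(-1) = -4 + 10 = 6)
w(B) = -6 (w(B) = -1*6 = -6)
w(19) - (-7*16)*(-15) = -6 - (-7*16)*(-15) = -6 - (-112)*(-15) = -6 - 1*1680 = -6 - 1680 = -1686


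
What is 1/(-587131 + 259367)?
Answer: -1/327764 ≈ -3.0510e-6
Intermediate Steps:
1/(-587131 + 259367) = 1/(-327764) = -1/327764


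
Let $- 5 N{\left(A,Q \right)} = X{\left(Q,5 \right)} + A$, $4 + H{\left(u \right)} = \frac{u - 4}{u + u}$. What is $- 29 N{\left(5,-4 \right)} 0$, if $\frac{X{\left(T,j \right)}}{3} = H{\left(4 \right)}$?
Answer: $0$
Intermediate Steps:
$H{\left(u \right)} = -4 + \frac{-4 + u}{2 u}$ ($H{\left(u \right)} = -4 + \frac{u - 4}{u + u} = -4 + \frac{-4 + u}{2 u}$)
$X{\left(T,j \right)} = -12$ ($X{\left(T,j \right)} = 3 \left(- \frac{7}{2} - \frac{2}{4}\right) = 3 \left(- \frac{7}{2} - \frac{1}{2}\right) = 3 \left(-4\right) = -12$)
$N{\left(A,Q \right)} = \frac{12}{5} - \frac{A}{5}$ ($N{\left(A,Q \right)} = - \frac{-12 + A}{5} = \frac{12}{5} - \frac{A}{5}$)
$- 29 N{\left(5,-4 \right)} 0 = - 29 \left(\frac{12}{5} - 1\right) 0 = \left(-29\right) \frac{7}{5} \cdot 0 = \left(- \frac{203}{5}\right) 0 = 0$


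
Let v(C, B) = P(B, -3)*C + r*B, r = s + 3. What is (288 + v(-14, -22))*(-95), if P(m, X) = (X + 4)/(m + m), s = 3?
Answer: -326705/22 ≈ -14850.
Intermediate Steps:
P(m, X) = (4 + X)/(2*m) (P(m, X) = (4 + X)/((2*m)) = (4 + X)*(1/(2*m)) = (4 + X)/(2*m))
r = 6 (r = 3 + 3 = 6)
v(C, B) = 6*B + C/(2*B) (v(C, B) = ((4 - 3)/(2*B))*C + 6*B = ((½)*1/B)*C + 6*B = (1/(2*B))*C + 6*B = C/(2*B) + 6*B = 6*B + C/(2*B))
(288 + v(-14, -22))*(-95) = (288 + (6*(-22) + (½)*(-14)/(-22)))*(-95) = (288 + (-132 + (½)*(-14)*(-1/22)))*(-95) = (288 + (-132 + 7/22))*(-95) = (288 - 2897/22)*(-95) = (3439/22)*(-95) = -326705/22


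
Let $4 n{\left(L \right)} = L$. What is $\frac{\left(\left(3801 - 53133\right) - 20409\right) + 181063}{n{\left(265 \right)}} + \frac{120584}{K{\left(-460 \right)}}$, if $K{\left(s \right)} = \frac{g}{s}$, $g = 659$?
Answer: $- \frac{14405744808}{174635} \approx -82491.0$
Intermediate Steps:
$n{\left(L \right)} = \frac{L}{4}$
$K{\left(s \right)} = \frac{659}{s}$
$\frac{\left(\left(3801 - 53133\right) - 20409\right) + 181063}{n{\left(265 \right)}} + \frac{120584}{K{\left(-460 \right)}} = \frac{\left(\left(3801 - 53133\right) - 20409\right) + 181063}{\frac{1}{4} \cdot 265} + \frac{120584}{659 \frac{1}{-460}} = \frac{\left(-49332 - 20409\right) + 181063}{\frac{265}{4}} + \frac{120584}{659 \left(- \frac{1}{460}\right)} = \left(-69741 + 181063\right) \frac{4}{265} + \frac{120584}{- \frac{659}{460}} = 111322 \cdot \frac{4}{265} + 120584 \left(- \frac{460}{659}\right) = \frac{445288}{265} - \frac{55468640}{659} = - \frac{14405744808}{174635}$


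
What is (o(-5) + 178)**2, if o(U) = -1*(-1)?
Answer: 32041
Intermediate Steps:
o(U) = 1
(o(-5) + 178)**2 = (1 + 178)**2 = 179**2 = 32041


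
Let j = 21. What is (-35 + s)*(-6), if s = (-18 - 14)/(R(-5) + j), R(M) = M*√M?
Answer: 61446/283 + 480*I*√5/283 ≈ 217.12 + 3.7926*I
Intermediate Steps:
R(M) = M^(3/2)
s = -32/(21 - 5*I*√5) (s = (-18 - 14)/((-5)^(3/2) + 21) = -32/(-5*I*√5 + 21) = -32/(21 - 5*I*√5) ≈ -1.1873 - 0.6321*I)
(-35 + s)*(-6) = (-35 + (-336/283 - 80*I*√5/283))*(-6) = (-10241/283 - 80*I*√5/283)*(-6) = 61446/283 + 480*I*√5/283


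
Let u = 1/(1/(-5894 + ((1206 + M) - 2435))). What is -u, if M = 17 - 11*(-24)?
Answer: 6842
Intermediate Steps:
M = 281 (M = 17 + 264 = 281)
u = -6842 (u = 1/(1/(-5894 + ((1206 + 281) - 2435))) = 1/(1/(-5894 + (1487 - 2435))) = 1/(1/(-5894 - 948)) = 1/(1/(-6842)) = 1/(-1/6842) = -6842)
-u = -1*(-6842) = 6842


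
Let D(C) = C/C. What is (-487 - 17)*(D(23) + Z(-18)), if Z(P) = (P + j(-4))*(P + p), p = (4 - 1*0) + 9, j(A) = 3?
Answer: -38304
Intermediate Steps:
p = 13 (p = (4 + 0) + 9 = 4 + 9 = 13)
D(C) = 1
Z(P) = (3 + P)*(13 + P) (Z(P) = (P + 3)*(P + 13) = (3 + P)*(13 + P))
(-487 - 17)*(D(23) + Z(-18)) = (-487 - 17)*(1 + (39 + (-18)**2 + 16*(-18))) = -504*(1 + (39 + 324 - 288)) = -504*(1 + 75) = -504*76 = -38304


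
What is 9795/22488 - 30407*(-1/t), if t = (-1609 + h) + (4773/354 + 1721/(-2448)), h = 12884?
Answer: 38243495550629/12220853570920 ≈ 3.1294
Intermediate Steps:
t = 1630316645/144432 (t = (-1609 + 12884) + (4773/354 + 1721/(-2448)) = 11275 + (4773*(1/354) + 1721*(-1/2448)) = 11275 + (1591/118 - 1721/2448) = 11275 + 1845845/144432 = 1630316645/144432 ≈ 11288.)
9795/22488 - 30407*(-1/t) = 9795/22488 - 30407/((-1*1630316645/144432)) = 9795*(1/22488) - 30407/(-1630316645/144432) = 3265/7496 - 30407*(-144432/1630316645) = 3265/7496 + 4391743824/1630316645 = 38243495550629/12220853570920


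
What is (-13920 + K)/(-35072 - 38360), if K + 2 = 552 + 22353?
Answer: -8983/73432 ≈ -0.12233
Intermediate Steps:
K = 22903 (K = -2 + (552 + 22353) = -2 + 22905 = 22903)
(-13920 + K)/(-35072 - 38360) = (-13920 + 22903)/(-35072 - 38360) = 8983/(-73432) = 8983*(-1/73432) = -8983/73432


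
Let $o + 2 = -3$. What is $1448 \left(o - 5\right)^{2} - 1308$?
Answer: $143492$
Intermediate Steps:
$o = -5$ ($o = -2 - 3 = -5$)
$1448 \left(o - 5\right)^{2} - 1308 = 1448 \left(-5 - 5\right)^{2} - 1308 = 1448 \left(-10\right)^{2} - 1308 = 1448 \cdot 100 - 1308 = 144800 - 1308 = 143492$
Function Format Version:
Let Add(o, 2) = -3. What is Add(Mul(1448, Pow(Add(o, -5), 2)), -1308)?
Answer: 143492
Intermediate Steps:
o = -5 (o = Add(-2, -3) = -5)
Add(Mul(1448, Pow(Add(o, -5), 2)), -1308) = Add(Mul(1448, Pow(Add(-5, -5), 2)), -1308) = Add(Mul(1448, Pow(-10, 2)), -1308) = Add(Mul(1448, 100), -1308) = Add(144800, -1308) = 143492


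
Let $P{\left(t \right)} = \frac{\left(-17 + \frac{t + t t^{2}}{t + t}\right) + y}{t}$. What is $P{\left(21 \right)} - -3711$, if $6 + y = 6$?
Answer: $\frac{26045}{7} \approx 3720.7$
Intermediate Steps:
$y = 0$ ($y = -6 + 6 = 0$)
$P{\left(t \right)} = \frac{-17 + \frac{t + t^{3}}{2 t}}{t}$ ($P{\left(t \right)} = \frac{\left(-17 + \frac{t + t t^{2}}{t + t}\right) + 0}{t} = \frac{\left(-17 + \frac{t + t^{3}}{2 t}\right) + 0}{t} = \frac{-17 + \frac{t + t^{3}}{2 t}}{t}$)
$P{\left(21 \right)} - -3711 = \frac{-33 + 21^{2}}{2 \cdot 21} - -3711 = \frac{1}{2} \cdot \frac{1}{21} \left(-33 + 441\right) + 3711 = \frac{1}{2} \cdot \frac{1}{21} \cdot 408 + 3711 = \frac{68}{7} + 3711 = \frac{26045}{7}$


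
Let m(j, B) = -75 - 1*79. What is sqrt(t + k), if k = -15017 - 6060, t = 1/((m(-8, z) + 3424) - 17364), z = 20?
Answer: I*sqrt(51688307586)/1566 ≈ 145.18*I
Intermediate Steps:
m(j, B) = -154 (m(j, B) = -75 - 79 = -154)
t = -1/14094 (t = 1/((-154 + 3424) - 17364) = 1/(3270 - 17364) = 1/(-14094) = -1/14094 ≈ -7.0952e-5)
k = -21077
sqrt(t + k) = sqrt(-1/14094 - 21077) = sqrt(-297059239/14094) = I*sqrt(51688307586)/1566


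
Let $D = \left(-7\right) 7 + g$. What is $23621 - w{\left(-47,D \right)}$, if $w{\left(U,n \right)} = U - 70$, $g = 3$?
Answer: $23738$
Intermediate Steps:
$D = -46$ ($D = \left(-7\right) 7 + 3 = -49 + 3 = -46$)
$w{\left(U,n \right)} = -70 + U$
$23621 - w{\left(-47,D \right)} = 23621 - \left(-70 - 47\right) = 23621 - -117 = 23621 + 117 = 23738$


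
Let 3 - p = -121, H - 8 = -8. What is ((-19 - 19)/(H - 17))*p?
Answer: 4712/17 ≈ 277.18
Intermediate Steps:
H = 0 (H = 8 - 8 = 0)
p = 124 (p = 3 - 1*(-121) = 3 + 121 = 124)
((-19 - 19)/(H - 17))*p = ((-19 - 19)/(0 - 17))*124 = -38/(-17)*124 = -38*(-1/17)*124 = (38/17)*124 = 4712/17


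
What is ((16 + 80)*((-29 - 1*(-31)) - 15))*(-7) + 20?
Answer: 8756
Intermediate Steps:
((16 + 80)*((-29 - 1*(-31)) - 15))*(-7) + 20 = (96*((-29 + 31) - 15))*(-7) + 20 = (96*(2 - 15))*(-7) + 20 = (96*(-13))*(-7) + 20 = -1248*(-7) + 20 = 8736 + 20 = 8756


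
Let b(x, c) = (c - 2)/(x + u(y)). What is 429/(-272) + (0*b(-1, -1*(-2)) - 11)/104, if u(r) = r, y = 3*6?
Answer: -5951/3536 ≈ -1.6830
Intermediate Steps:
y = 18
b(x, c) = (-2 + c)/(18 + x) (b(x, c) = (c - 2)/(x + 18) = (-2 + c)/(18 + x))
429/(-272) + (0*b(-1, -1*(-2)) - 11)/104 = 429/(-272) + (0*((-2 - 1*(-2))/(18 - 1)) - 11)/104 = 429*(-1/272) + (0*((-2 + 2)/17) - 11)*(1/104) = -429/272 + (0*((1/17)*0) - 11)*(1/104) = -429/272 + (0*0 - 11)*(1/104) = -429/272 + (0 - 11)*(1/104) = -429/272 - 11*1/104 = -429/272 - 11/104 = -5951/3536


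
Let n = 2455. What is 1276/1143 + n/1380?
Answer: 304463/105156 ≈ 2.8953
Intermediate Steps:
1276/1143 + n/1380 = 1276/1143 + 2455/1380 = 1276*(1/1143) + 2455*(1/1380) = 1276/1143 + 491/276 = 304463/105156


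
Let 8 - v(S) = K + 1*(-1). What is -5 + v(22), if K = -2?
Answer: 6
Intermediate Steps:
v(S) = 11 (v(S) = 8 - (-2 + 1*(-1)) = 8 - (-2 - 1) = 8 - 1*(-3) = 8 + 3 = 11)
-5 + v(22) = -5 + 11 = 6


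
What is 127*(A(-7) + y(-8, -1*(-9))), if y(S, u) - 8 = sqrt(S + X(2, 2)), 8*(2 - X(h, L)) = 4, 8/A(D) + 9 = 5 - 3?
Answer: 6096/7 + 127*I*sqrt(26)/2 ≈ 870.86 + 323.79*I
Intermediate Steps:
A(D) = -8/7 (A(D) = 8/(-9 + (5 - 3)) = 8/(-9 + 2) = 8/(-7) = 8*(-1/7) = -8/7)
X(h, L) = 3/2 (X(h, L) = 2 - 1/8*4 = 2 - 1/2 = 3/2)
y(S, u) = 8 + sqrt(3/2 + S) (y(S, u) = 8 + sqrt(S + 3/2) = 8 + sqrt(3/2 + S))
127*(A(-7) + y(-8, -1*(-9))) = 127*(-8/7 + (8 + sqrt(6 + 4*(-8))/2)) = 127*(-8/7 + (8 + sqrt(6 - 32)/2)) = 127*(-8/7 + (8 + sqrt(-26)/2)) = 127*(-8/7 + (8 + (I*sqrt(26))/2)) = 127*(-8/7 + (8 + I*sqrt(26)/2)) = 127*(48/7 + I*sqrt(26)/2) = 6096/7 + 127*I*sqrt(26)/2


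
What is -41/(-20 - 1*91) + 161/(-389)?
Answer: -1922/43179 ≈ -0.044512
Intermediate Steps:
-41/(-20 - 1*91) + 161/(-389) = -41/(-20 - 91) + 161*(-1/389) = -41/(-111) - 161/389 = -41*(-1/111) - 161/389 = 41/111 - 161/389 = -1922/43179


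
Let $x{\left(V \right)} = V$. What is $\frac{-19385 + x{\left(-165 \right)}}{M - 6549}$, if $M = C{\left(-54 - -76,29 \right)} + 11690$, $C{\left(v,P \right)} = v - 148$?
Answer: $- \frac{230}{59} \approx -3.8983$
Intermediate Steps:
$C{\left(v,P \right)} = -148 + v$
$M = 11564$ ($M = \left(-148 - -22\right) + 11690 = \left(-148 + \left(-54 + 76\right)\right) + 11690 = \left(-148 + 22\right) + 11690 = -126 + 11690 = 11564$)
$\frac{-19385 + x{\left(-165 \right)}}{M - 6549} = \frac{-19385 - 165}{11564 - 6549} = - \frac{19550}{5015} = \left(-19550\right) \frac{1}{5015} = - \frac{230}{59}$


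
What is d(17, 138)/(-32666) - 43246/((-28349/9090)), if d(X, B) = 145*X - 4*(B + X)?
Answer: 12841152865335/926048434 ≈ 13867.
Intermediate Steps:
d(X, B) = -4*B + 141*X (d(X, B) = 145*X + (-4*B - 4*X) = -4*B + 141*X)
d(17, 138)/(-32666) - 43246/((-28349/9090)) = (-4*138 + 141*17)/(-32666) - 43246/((-28349/9090)) = (-552 + 2397)*(-1/32666) - 43246/((-28349*1/9090)) = 1845*(-1/32666) - 43246/(-28349/9090) = -1845/32666 - 43246*(-9090/28349) = -1845/32666 + 393106140/28349 = 12841152865335/926048434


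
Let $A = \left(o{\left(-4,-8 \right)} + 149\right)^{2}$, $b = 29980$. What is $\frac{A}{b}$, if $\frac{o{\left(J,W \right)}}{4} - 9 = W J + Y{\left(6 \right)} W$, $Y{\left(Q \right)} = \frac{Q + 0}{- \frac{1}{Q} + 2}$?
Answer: $\frac{5248681}{3627580} \approx 1.4469$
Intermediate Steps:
$Y{\left(Q \right)} = \frac{Q}{2 - \frac{1}{Q}}$
$o{\left(J,W \right)} = 36 + \frac{144 W}{11} + 4 J W$ ($o{\left(J,W \right)} = 36 + 4 \left(W J + \frac{6^{2}}{-1 + 2 \cdot 6} W\right) = 36 + 4 \left(J W + \frac{36}{-1 + 12} W\right) = 36 + 4 \left(J W + \frac{36}{11} W\right) = 36 + 4 \left(J W + 36 \cdot \frac{1}{11} W\right) = 36 + 4 \left(J W + \frac{36 W}{11}\right) = 36 + 4 \left(\frac{36 W}{11} + J W\right) = 36 + \left(\frac{144 W}{11} + 4 J W\right) = 36 + \frac{144 W}{11} + 4 J W$)
$A = \frac{5248681}{121}$ ($A = \left(\left(36 + \frac{144}{11} \left(-8\right) + 4 \left(-4\right) \left(-8\right)\right) + 149\right)^{2} = \left(\left(36 - \frac{1152}{11} + 128\right) + 149\right)^{2} = \left(\frac{652}{11} + 149\right)^{2} = \left(\frac{2291}{11}\right)^{2} = \frac{5248681}{121} \approx 43378.0$)
$\frac{A}{b} = \frac{5248681}{121 \cdot 29980} = \frac{5248681}{121} \cdot \frac{1}{29980} = \frac{5248681}{3627580}$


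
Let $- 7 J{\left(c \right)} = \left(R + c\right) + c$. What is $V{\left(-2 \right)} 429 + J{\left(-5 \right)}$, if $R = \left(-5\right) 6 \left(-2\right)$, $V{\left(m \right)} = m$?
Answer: $- \frac{6056}{7} \approx -865.14$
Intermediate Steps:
$R = 60$ ($R = \left(-30\right) \left(-2\right) = 60$)
$J{\left(c \right)} = - \frac{60}{7} - \frac{2 c}{7}$ ($J{\left(c \right)} = - \frac{\left(60 + c\right) + c}{7} = - \frac{60 + 2 c}{7} = - \frac{60}{7} - \frac{2 c}{7}$)
$V{\left(-2 \right)} 429 + J{\left(-5 \right)} = \left(-2\right) 429 - \frac{50}{7} = -858 + \left(- \frac{60}{7} + \frac{10}{7}\right) = -858 - \frac{50}{7} = - \frac{6056}{7}$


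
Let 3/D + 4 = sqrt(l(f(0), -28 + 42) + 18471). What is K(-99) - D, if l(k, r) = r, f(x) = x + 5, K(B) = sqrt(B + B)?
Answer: -12/18469 - 3*sqrt(18485)/18469 + 3*I*sqrt(22) ≈ -0.022734 + 14.071*I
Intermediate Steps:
K(B) = sqrt(2)*sqrt(B) (K(B) = sqrt(2*B) = sqrt(2)*sqrt(B))
f(x) = 5 + x
D = 3/(-4 + sqrt(18485)) (D = 3/(-4 + sqrt((-28 + 42) + 18471)) = 3/(-4 + sqrt(14 + 18471)) = 3/(-4 + sqrt(18485)) ≈ 0.022734)
K(-99) - D = sqrt(2)*sqrt(-99) - (12/18469 + 3*sqrt(18485)/18469) = sqrt(2)*(3*I*sqrt(11)) + (-12/18469 - 3*sqrt(18485)/18469) = 3*I*sqrt(22) + (-12/18469 - 3*sqrt(18485)/18469) = -12/18469 - 3*sqrt(18485)/18469 + 3*I*sqrt(22)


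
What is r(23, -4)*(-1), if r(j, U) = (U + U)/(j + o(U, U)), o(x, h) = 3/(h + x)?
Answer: 64/181 ≈ 0.35359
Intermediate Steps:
r(j, U) = 2*U/(j + 3/(2*U)) (r(j, U) = (U + U)/(j + 3/(U + U)) = (2*U)/(j + 3/((2*U))) = (2*U)/(j + 3*(1/(2*U))) = (2*U)/(j + 3/(2*U)) = 2*U/(j + 3/(2*U)))
r(23, -4)*(-1) = (4*(-4)²/(3 + 2*(-4)*23))*(-1) = (4*16/(3 - 184))*(-1) = (4*16/(-181))*(-1) = (4*16*(-1/181))*(-1) = -64/181*(-1) = 64/181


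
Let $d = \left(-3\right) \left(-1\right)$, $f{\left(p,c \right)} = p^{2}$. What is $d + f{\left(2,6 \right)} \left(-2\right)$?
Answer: $-5$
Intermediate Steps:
$d = 3$
$d + f{\left(2,6 \right)} \left(-2\right) = 3 + 2^{2} \left(-2\right) = 3 + 4 \left(-2\right) = 3 - 8 = -5$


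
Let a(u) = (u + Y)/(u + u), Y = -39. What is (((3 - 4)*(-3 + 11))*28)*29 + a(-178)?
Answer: -2312359/356 ≈ -6495.4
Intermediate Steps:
a(u) = (-39 + u)/(2*u) (a(u) = (u - 39)/(u + u) = (-39 + u)/((2*u)) = (-39 + u)*(1/(2*u)) = (-39 + u)/(2*u))
(((3 - 4)*(-3 + 11))*28)*29 + a(-178) = (((3 - 4)*(-3 + 11))*28)*29 + (1/2)*(-39 - 178)/(-178) = (-1*8*28)*29 + (1/2)*(-1/178)*(-217) = -8*28*29 + 217/356 = -224*29 + 217/356 = -6496 + 217/356 = -2312359/356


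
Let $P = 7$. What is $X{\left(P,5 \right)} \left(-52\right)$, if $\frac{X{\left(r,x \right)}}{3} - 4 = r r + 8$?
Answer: $-9516$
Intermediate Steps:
$X{\left(r,x \right)} = 36 + 3 r^{2}$ ($X{\left(r,x \right)} = 12 + 3 \left(r r + 8\right) = 12 + 3 \left(r^{2} + 8\right) = 12 + 3 \left(8 + r^{2}\right) = 12 + \left(24 + 3 r^{2}\right) = 36 + 3 r^{2}$)
$X{\left(P,5 \right)} \left(-52\right) = \left(36 + 3 \cdot 7^{2}\right) \left(-52\right) = \left(36 + 3 \cdot 49\right) \left(-52\right) = \left(36 + 147\right) \left(-52\right) = 183 \left(-52\right) = -9516$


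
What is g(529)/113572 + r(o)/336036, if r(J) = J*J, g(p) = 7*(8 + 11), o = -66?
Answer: 44951035/3180356716 ≈ 0.014134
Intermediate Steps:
g(p) = 133 (g(p) = 7*19 = 133)
r(J) = J**2
g(529)/113572 + r(o)/336036 = 133/113572 + (-66)**2/336036 = 133*(1/113572) + 4356*(1/336036) = 133/113572 + 363/28003 = 44951035/3180356716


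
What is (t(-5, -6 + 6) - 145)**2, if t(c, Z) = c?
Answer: 22500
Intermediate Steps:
(t(-5, -6 + 6) - 145)**2 = (-5 - 145)**2 = (-150)**2 = 22500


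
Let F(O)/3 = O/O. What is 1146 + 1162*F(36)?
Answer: 4632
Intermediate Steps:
F(O) = 3 (F(O) = 3*(O/O) = 3*1 = 3)
1146 + 1162*F(36) = 1146 + 1162*3 = 1146 + 3486 = 4632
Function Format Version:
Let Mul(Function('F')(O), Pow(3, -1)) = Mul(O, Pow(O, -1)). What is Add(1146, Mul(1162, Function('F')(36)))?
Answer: 4632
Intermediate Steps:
Function('F')(O) = 3 (Function('F')(O) = Mul(3, Mul(O, Pow(O, -1))) = Mul(3, 1) = 3)
Add(1146, Mul(1162, Function('F')(36))) = Add(1146, Mul(1162, 3)) = Add(1146, 3486) = 4632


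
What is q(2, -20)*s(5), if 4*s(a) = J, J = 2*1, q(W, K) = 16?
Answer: 8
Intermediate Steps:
J = 2
s(a) = ½ (s(a) = (¼)*2 = ½)
q(2, -20)*s(5) = 16*(½) = 8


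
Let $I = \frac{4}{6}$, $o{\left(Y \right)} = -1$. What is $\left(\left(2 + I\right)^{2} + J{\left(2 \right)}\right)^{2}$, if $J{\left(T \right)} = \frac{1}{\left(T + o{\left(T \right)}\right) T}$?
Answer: $\frac{18769}{324} \approx 57.929$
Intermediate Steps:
$J{\left(T \right)} = \frac{1}{T \left(-1 + T\right)}$ ($J{\left(T \right)} = \frac{1}{\left(T - 1\right) T} = \frac{1}{\left(-1 + T\right) T} = \frac{1}{T \left(-1 + T\right)}$)
$I = \frac{2}{3}$ ($I = 4 \cdot \frac{1}{6} = \frac{2}{3} \approx 0.66667$)
$\left(\left(2 + I\right)^{2} + J{\left(2 \right)}\right)^{2} = \left(\left(2 + \frac{2}{3}\right)^{2} + \frac{1}{2 \left(-1 + 2\right)}\right)^{2} = \left(\left(\frac{8}{3}\right)^{2} + \frac{1}{2 \cdot 1}\right)^{2} = \left(\frac{64}{9} + \frac{1}{2} \cdot 1\right)^{2} = \left(\frac{64}{9} + \frac{1}{2}\right)^{2} = \left(\frac{137}{18}\right)^{2} = \frac{18769}{324}$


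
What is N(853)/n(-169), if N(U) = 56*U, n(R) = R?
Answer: -47768/169 ≈ -282.65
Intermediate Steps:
N(853)/n(-169) = (56*853)/(-169) = 47768*(-1/169) = -47768/169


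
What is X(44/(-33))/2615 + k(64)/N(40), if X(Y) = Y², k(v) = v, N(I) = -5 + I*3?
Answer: 301616/541305 ≈ 0.55720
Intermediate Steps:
N(I) = -5 + 3*I
X(44/(-33))/2615 + k(64)/N(40) = (44/(-33))²/2615 + 64/(-5 + 3*40) = (44*(-1/33))²*(1/2615) + 64/(-5 + 120) = (-4/3)²*(1/2615) + 64/115 = (16/9)*(1/2615) + 64*(1/115) = 16/23535 + 64/115 = 301616/541305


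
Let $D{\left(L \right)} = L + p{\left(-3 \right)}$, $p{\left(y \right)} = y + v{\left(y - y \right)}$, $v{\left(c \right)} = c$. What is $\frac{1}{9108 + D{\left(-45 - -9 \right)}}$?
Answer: $\frac{1}{9069} \approx 0.00011027$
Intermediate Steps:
$p{\left(y \right)} = y$ ($p{\left(y \right)} = y + \left(y - y\right) = y + 0 = y$)
$D{\left(L \right)} = -3 + L$ ($D{\left(L \right)} = L - 3 = -3 + L$)
$\frac{1}{9108 + D{\left(-45 - -9 \right)}} = \frac{1}{9108 - 39} = \frac{1}{9069}$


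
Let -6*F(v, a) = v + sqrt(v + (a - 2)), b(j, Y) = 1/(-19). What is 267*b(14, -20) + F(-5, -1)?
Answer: -1507/114 - I*sqrt(2)/3 ≈ -13.219 - 0.4714*I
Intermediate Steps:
b(j, Y) = -1/19
F(v, a) = -v/6 - sqrt(-2 + a + v)/6 (F(v, a) = -(v + sqrt(v + (a - 2)))/6 = -(v + sqrt(v + (-2 + a)))/6 = -(v + sqrt(-2 + a + v))/6 = -v/6 - sqrt(-2 + a + v)/6)
267*b(14, -20) + F(-5, -1) = 267*(-1/19) + (-1/6*(-5) - sqrt(-2 - 1 - 5)/6) = -267/19 + (5/6 - I*sqrt(2)/3) = -1507/114 - I*sqrt(2)/3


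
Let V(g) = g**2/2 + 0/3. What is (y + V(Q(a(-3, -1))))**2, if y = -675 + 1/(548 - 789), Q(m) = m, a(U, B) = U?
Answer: 104447251489/232324 ≈ 4.4958e+5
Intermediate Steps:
V(g) = g**2/2 (V(g) = g**2*(1/2) + 0*(1/3) = g**2/2 + 0 = g**2/2)
y = -162676/241 (y = -675 + 1/(-241) = -675 - 1/241 = -162676/241 ≈ -675.00)
(y + V(Q(a(-3, -1))))**2 = (-162676/241 + (1/2)*(-3)**2)**2 = (-162676/241 + (1/2)*9)**2 = (-162676/241 + 9/2)**2 = (-323183/482)**2 = 104447251489/232324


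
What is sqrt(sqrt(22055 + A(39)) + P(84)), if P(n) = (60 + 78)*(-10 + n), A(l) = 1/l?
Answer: sqrt(15532452 + 273*sqrt(684606))/39 ≈ 101.79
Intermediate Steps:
P(n) = -1380 + 138*n (P(n) = 138*(-10 + n) = -1380 + 138*n)
sqrt(sqrt(22055 + A(39)) + P(84)) = sqrt(sqrt(22055 + 1/39) + (-1380 + 138*84)) = sqrt(sqrt(22055 + 1/39) + (-1380 + 11592)) = sqrt(sqrt(860146/39) + 10212) = sqrt(7*sqrt(684606)/39 + 10212) = sqrt(10212 + 7*sqrt(684606)/39)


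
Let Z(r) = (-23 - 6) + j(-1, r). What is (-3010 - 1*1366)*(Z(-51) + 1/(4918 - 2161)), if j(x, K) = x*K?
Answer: -265426280/2757 ≈ -96274.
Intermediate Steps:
j(x, K) = K*x
Z(r) = -29 - r (Z(r) = (-23 - 6) + r*(-1) = -29 - r)
(-3010 - 1*1366)*(Z(-51) + 1/(4918 - 2161)) = (-3010 - 1*1366)*((-29 - 1*(-51)) + 1/(4918 - 2161)) = (-3010 - 1366)*((-29 + 51) + 1/2757) = -4376*(22 + 1/2757) = -4376*60655/2757 = -265426280/2757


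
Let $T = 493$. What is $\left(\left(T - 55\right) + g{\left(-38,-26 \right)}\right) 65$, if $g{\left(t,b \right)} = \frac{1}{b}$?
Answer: $\frac{56935}{2} \approx 28468.0$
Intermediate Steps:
$\left(\left(T - 55\right) + g{\left(-38,-26 \right)}\right) 65 = \left(\left(493 - 55\right) + \frac{1}{-26}\right) 65 = \left(438 - \frac{1}{26}\right) 65 = \frac{11387}{26} \cdot 65 = \frac{56935}{2}$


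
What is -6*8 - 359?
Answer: -407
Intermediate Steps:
-6*8 - 359 = -48 - 359 = -407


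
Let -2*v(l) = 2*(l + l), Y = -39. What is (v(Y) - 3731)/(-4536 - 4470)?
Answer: 3653/9006 ≈ 0.40562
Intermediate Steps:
v(l) = -2*l (v(l) = -(l + l) = -2*l)
(v(Y) - 3731)/(-4536 - 4470) = (-2*(-39) - 3731)/(-4536 - 4470) = (78 - 3731)/(-9006) = -3653*(-1/9006) = 3653/9006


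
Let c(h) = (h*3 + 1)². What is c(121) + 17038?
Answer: 149534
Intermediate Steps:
c(h) = (1 + 3*h)² (c(h) = (3*h + 1)² = (1 + 3*h)²)
c(121) + 17038 = (1 + 3*121)² + 17038 = (1 + 363)² + 17038 = 364² + 17038 = 132496 + 17038 = 149534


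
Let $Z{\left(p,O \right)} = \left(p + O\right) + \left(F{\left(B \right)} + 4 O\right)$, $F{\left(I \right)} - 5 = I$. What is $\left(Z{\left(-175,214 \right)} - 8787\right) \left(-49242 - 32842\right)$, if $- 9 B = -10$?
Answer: $\frac{5825747732}{9} \approx 6.4731 \cdot 10^{8}$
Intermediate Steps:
$B = \frac{10}{9}$ ($B = \left(- \frac{1}{9}\right) \left(-10\right) = \frac{10}{9} \approx 1.1111$)
$F{\left(I \right)} = 5 + I$
$Z{\left(p,O \right)} = \frac{55}{9} + p + 5 O$ ($Z{\left(p,O \right)} = \left(p + O\right) + \left(\left(5 + \frac{10}{9}\right) + 4 O\right) = \left(O + p\right) + \left(\frac{55}{9} + 4 O\right) = \frac{55}{9} + p + 5 O$)
$\left(Z{\left(-175,214 \right)} - 8787\right) \left(-49242 - 32842\right) = \left(\left(\frac{55}{9} - 175 + 5 \cdot 214\right) - 8787\right) \left(-49242 - 32842\right) = \left(\left(\frac{55}{9} - 175 + 1070\right) - 8787\right) \left(-82084\right) = \left(\frac{8110}{9} - 8787\right) \left(-82084\right) = \left(- \frac{70973}{9}\right) \left(-82084\right) = \frac{5825747732}{9}$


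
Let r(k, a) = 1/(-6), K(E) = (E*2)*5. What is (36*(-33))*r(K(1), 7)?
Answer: 198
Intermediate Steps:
K(E) = 10*E (K(E) = (2*E)*5 = 10*E)
r(k, a) = -⅙
(36*(-33))*r(K(1), 7) = (36*(-33))*(-⅙) = -1188*(-⅙) = 198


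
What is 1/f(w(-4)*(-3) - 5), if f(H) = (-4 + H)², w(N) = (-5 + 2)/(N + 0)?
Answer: 16/2025 ≈ 0.0079012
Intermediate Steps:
w(N) = -3/N
1/f(w(-4)*(-3) - 5) = 1/((-4 + (-3/(-4)*(-3) - 5))²) = 1/((-4 + (-3*(-¼)*(-3) - 5))²) = 1/((-4 + ((¾)*(-3) - 5))²) = 1/((-4 + (-9/4 - 5))²) = 1/((-4 - 29/4)²) = 1/((-45/4)²) = 1/(2025/16) = 16/2025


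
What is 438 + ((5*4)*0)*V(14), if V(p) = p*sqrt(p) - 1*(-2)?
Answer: 438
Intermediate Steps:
V(p) = 2 + p**(3/2) (V(p) = p**(3/2) + 2 = 2 + p**(3/2))
438 + ((5*4)*0)*V(14) = 438 + ((5*4)*0)*(2 + 14**(3/2)) = 438 + (20*0)*(2 + 14*sqrt(14)) = 438 + 0*(2 + 14*sqrt(14)) = 438 + 0 = 438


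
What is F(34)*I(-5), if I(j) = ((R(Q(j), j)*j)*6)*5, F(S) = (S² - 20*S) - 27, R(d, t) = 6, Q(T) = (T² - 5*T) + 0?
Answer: -404100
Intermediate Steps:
Q(T) = T² - 5*T
F(S) = -27 + S² - 20*S
I(j) = 180*j (I(j) = ((6*j)*6)*5 = (36*j)*5 = 180*j)
F(34)*I(-5) = (-27 + 34² - 20*34)*(180*(-5)) = (-27 + 1156 - 680)*(-900) = 449*(-900) = -404100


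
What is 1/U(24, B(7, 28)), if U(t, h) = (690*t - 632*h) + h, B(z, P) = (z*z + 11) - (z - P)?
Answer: -1/34551 ≈ -2.8943e-5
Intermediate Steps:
B(z, P) = 11 + P + z**2 - z (B(z, P) = (z**2 + 11) + (P - z) = (11 + z**2) + (P - z) = 11 + P + z**2 - z)
U(t, h) = -631*h + 690*t (U(t, h) = (-632*h + 690*t) + h = -631*h + 690*t)
1/U(24, B(7, 28)) = 1/(-631*(11 + 28 + 7**2 - 1*7) + 690*24) = 1/(-631*(11 + 28 + 49 - 7) + 16560) = 1/(-631*81 + 16560) = 1/(-51111 + 16560) = 1/(-34551) = -1/34551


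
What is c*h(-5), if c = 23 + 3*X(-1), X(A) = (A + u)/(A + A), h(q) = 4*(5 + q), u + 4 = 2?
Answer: 0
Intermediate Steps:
u = -2 (u = -4 + 2 = -2)
h(q) = 20 + 4*q
X(A) = (-2 + A)/(2*A) (X(A) = (A - 2)/(A + A) = (-2 + A)/((2*A)) = (-2 + A)*(1/(2*A)) = (-2 + A)/(2*A))
c = 55/2 (c = 23 + 3*((½)*(-2 - 1)/(-1)) = 23 + 3*((½)*(-1)*(-3)) = 23 + 3*(3/2) = 23 + 9/2 = 55/2 ≈ 27.500)
c*h(-5) = 55*(20 + 4*(-5))/2 = 55*(20 - 20)/2 = (55/2)*0 = 0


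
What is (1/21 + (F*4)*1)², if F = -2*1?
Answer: 27889/441 ≈ 63.240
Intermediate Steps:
F = -2
(1/21 + (F*4)*1)² = (1/21 - 2*4*1)² = (1/21 - 8*1)² = (1/21 - 8)² = (-167/21)² = 27889/441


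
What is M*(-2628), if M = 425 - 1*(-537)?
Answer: -2528136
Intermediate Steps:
M = 962 (M = 425 + 537 = 962)
M*(-2628) = 962*(-2628) = -2528136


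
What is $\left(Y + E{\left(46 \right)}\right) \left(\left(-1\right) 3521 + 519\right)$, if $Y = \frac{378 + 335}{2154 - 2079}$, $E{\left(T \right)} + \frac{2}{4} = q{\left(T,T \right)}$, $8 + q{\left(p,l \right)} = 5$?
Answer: $- \frac{1352401}{75} \approx -18032.0$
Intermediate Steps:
$q{\left(p,l \right)} = -3$ ($q{\left(p,l \right)} = -8 + 5 = -3$)
$E{\left(T \right)} = - \frac{7}{2}$ ($E{\left(T \right)} = - \frac{1}{2} - 3 = - \frac{7}{2}$)
$Y = \frac{713}{75} \approx 9.5067$
$\left(Y + E{\left(46 \right)}\right) \left(\left(-1\right) 3521 + 519\right) = \left(\frac{713}{75} - \frac{7}{2}\right) \left(\left(-1\right) 3521 + 519\right) = \frac{901 \left(-3521 + 519\right)}{150} = \frac{901}{150} \left(-3002\right) = - \frac{1352401}{75}$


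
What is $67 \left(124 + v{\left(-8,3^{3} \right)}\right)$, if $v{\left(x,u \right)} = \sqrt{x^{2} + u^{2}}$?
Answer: $8308 + 67 \sqrt{793} \approx 10195.0$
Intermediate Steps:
$v{\left(x,u \right)} = \sqrt{u^{2} + x^{2}}$
$67 \left(124 + v{\left(-8,3^{3} \right)}\right) = 67 \left(124 + \sqrt{\left(3^{3}\right)^{2} + \left(-8\right)^{2}}\right) = 67 \left(124 + \sqrt{27^{2} + 64}\right) = 67 \left(124 + \sqrt{729 + 64}\right) = 67 \left(124 + \sqrt{793}\right) = 8308 + 67 \sqrt{793}$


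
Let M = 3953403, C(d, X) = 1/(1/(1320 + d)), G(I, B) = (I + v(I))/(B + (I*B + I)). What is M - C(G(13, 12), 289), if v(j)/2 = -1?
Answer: 715327012/181 ≈ 3.9521e+6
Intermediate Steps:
v(j) = -2 (v(j) = 2*(-1) = -2)
G(I, B) = (-2 + I)/(B + I + B*I) (G(I, B) = (I - 2)/(B + (I*B + I)) = (-2 + I)/(B + (B*I + I)) = (-2 + I)/(B + (I + B*I)) = (-2 + I)/(B + I + B*I))
C(d, X) = 1320 + d
M - C(G(13, 12), 289) = 3953403 - (1320 + (-2 + 13)/(12 + 13 + 12*13)) = 3953403 - (1320 + 11/(12 + 13 + 156)) = 3953403 - (1320 + 11/181) = 3953403 - 1*238931/181 = 3953403 - 238931/181 = 715327012/181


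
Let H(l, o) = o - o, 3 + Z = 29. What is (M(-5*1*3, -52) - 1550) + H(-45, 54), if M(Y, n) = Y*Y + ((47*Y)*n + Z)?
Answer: 35361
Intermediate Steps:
Z = 26 (Z = -3 + 29 = 26)
H(l, o) = 0
M(Y, n) = 26 + Y**2 + 47*Y*n (M(Y, n) = Y*Y + ((47*Y)*n + 26) = Y**2 + (47*Y*n + 26) = Y**2 + (26 + 47*Y*n) = 26 + Y**2 + 47*Y*n)
(M(-5*1*3, -52) - 1550) + H(-45, 54) = ((26 + (-5*1*3)**2 + 47*(-5*1*3)*(-52)) - 1550) + 0 = ((26 + (-5*3)**2 + 47*(-5*3)*(-52)) - 1550) + 0 = ((26 + (-15)**2 + 47*(-15)*(-52)) - 1550) + 0 = ((26 + 225 + 36660) - 1550) + 0 = (36911 - 1550) + 0 = 35361 + 0 = 35361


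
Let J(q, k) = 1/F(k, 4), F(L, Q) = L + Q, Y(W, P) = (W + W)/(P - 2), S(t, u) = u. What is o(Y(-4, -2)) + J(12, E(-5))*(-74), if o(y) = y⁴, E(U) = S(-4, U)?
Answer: 90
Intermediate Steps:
Y(W, P) = 2*W/(-2 + P) (Y(W, P) = (2*W)/(-2 + P) = 2*W/(-2 + P))
E(U) = U
J(q, k) = 1/(4 + k) (J(q, k) = 1/(k + 4) = 1/(4 + k))
o(Y(-4, -2)) + J(12, E(-5))*(-74) = (2*(-4)/(-2 - 2))⁴ - 74/(4 - 5) = (2*(-4)/(-4))⁴ - 74/(-1) = (2*(-4)*(-¼))⁴ - 1*(-74) = 2⁴ + 74 = 16 + 74 = 90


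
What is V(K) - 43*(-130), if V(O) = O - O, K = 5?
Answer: 5590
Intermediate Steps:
V(O) = 0
V(K) - 43*(-130) = 0 - 43*(-130) = 0 + 5590 = 5590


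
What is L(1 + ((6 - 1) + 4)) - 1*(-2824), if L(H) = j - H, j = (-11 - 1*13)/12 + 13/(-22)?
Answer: 61851/22 ≈ 2811.4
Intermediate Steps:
j = -57/22 (j = (-11 - 13)*(1/12) + 13*(-1/22) = -24*1/12 - 13/22 = -2 - 13/22 = -57/22 ≈ -2.5909)
L(H) = -57/22 - H
L(1 + ((6 - 1) + 4)) - 1*(-2824) = (-57/22 - (1 + ((6 - 1) + 4))) - 1*(-2824) = (-57/22 - (1 + (5 + 4))) + 2824 = (-57/22 - (1 + 9)) + 2824 = (-57/22 - 1*10) + 2824 = (-57/22 - 10) + 2824 = -277/22 + 2824 = 61851/22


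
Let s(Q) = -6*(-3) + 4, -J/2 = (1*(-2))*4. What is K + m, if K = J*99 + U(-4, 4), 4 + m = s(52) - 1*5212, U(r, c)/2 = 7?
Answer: -3596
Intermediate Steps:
J = 16 (J = -2*1*(-2)*4 = -(-4)*4 = -2*(-8) = 16)
s(Q) = 22 (s(Q) = 18 + 4 = 22)
U(r, c) = 14 (U(r, c) = 2*7 = 14)
m = -5194 (m = -4 + (22 - 1*5212) = -4 + (22 - 5212) = -4 - 5190 = -5194)
K = 1598 (K = 16*99 + 14 = 1584 + 14 = 1598)
K + m = 1598 - 5194 = -3596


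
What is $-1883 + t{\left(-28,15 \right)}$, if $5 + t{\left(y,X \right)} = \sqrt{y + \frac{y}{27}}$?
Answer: $-1888 + \frac{28 i \sqrt{3}}{9} \approx -1888.0 + 5.3886 i$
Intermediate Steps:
$t{\left(y,X \right)} = -5 + \frac{2 \sqrt{21} \sqrt{y}}{9}$ ($t{\left(y,X \right)} = -5 + \sqrt{y + \frac{y}{27}} = -5 + \sqrt{\frac{28 y}{27}} = -5 + \frac{2 \sqrt{21} \sqrt{y}}{9}$)
$-1883 + t{\left(-28,15 \right)} = -1883 - \left(5 - \frac{2 \sqrt{21} \sqrt{-28}}{9}\right) = -1883 - \left(5 - \frac{2 \sqrt{21} \cdot 2 i \sqrt{7}}{9}\right) = -1883 - \left(5 - \frac{28 i \sqrt{3}}{9}\right) = -1888 + \frac{28 i \sqrt{3}}{9}$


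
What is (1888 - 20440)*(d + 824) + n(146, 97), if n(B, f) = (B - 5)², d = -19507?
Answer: 346626897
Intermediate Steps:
n(B, f) = (-5 + B)²
(1888 - 20440)*(d + 824) + n(146, 97) = (1888 - 20440)*(-19507 + 824) + (-5 + 146)² = -18552*(-18683) + 141² = 346607016 + 19881 = 346626897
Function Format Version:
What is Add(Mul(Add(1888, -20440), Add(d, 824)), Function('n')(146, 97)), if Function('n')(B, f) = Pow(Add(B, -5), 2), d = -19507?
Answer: 346626897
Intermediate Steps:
Function('n')(B, f) = Pow(Add(-5, B), 2)
Add(Mul(Add(1888, -20440), Add(d, 824)), Function('n')(146, 97)) = Add(Mul(Add(1888, -20440), Add(-19507, 824)), Pow(Add(-5, 146), 2)) = Add(Mul(-18552, -18683), Pow(141, 2)) = Add(346607016, 19881) = 346626897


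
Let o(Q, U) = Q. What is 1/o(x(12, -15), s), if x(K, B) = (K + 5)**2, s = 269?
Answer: 1/289 ≈ 0.0034602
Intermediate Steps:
x(K, B) = (5 + K)**2
1/o(x(12, -15), s) = 1/((5 + 12)**2) = 1/(17**2) = 1/289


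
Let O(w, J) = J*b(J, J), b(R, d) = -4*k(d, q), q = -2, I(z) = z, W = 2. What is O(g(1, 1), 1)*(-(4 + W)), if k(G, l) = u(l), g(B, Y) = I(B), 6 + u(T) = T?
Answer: -192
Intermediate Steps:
u(T) = -6 + T
g(B, Y) = B
k(G, l) = -6 + l
b(R, d) = 32 (b(R, d) = -4*(-6 - 2) = -4*(-8) = 32)
O(w, J) = 32*J (O(w, J) = J*32 = 32*J)
O(g(1, 1), 1)*(-(4 + W)) = (32*1)*(-(4 + 2)) = 32*(-1*6) = 32*(-6) = -192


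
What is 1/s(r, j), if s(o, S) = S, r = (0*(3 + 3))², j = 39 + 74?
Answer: 1/113 ≈ 0.0088496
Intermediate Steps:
j = 113
r = 0 (r = (0*6)² = 0² = 0)
1/s(r, j) = 1/113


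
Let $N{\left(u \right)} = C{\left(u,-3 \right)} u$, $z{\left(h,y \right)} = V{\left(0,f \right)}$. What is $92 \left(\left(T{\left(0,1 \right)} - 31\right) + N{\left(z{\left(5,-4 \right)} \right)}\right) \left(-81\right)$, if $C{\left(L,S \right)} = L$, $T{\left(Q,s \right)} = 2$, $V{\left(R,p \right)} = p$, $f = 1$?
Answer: $208656$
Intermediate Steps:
$z{\left(h,y \right)} = 1$
$N{\left(u \right)} = u^{2}$ ($N{\left(u \right)} = u u = u^{2}$)
$92 \left(\left(T{\left(0,1 \right)} - 31\right) + N{\left(z{\left(5,-4 \right)} \right)}\right) \left(-81\right) = 92 \left(\left(2 - 31\right) + 1^{2}\right) \left(-81\right) = 92 \left(-29 + 1\right) \left(-81\right) = 92 \left(-28\right) \left(-81\right) = \left(-2576\right) \left(-81\right) = 208656$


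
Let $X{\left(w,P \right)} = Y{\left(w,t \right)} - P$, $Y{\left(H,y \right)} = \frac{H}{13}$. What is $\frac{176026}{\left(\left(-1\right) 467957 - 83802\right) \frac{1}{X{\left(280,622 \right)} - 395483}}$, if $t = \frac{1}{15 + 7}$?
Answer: $\frac{906372836210}{7172867} \approx 1.2636 \cdot 10^{5}$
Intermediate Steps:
$t = \frac{1}{22} \approx 0.045455$
$Y{\left(H,y \right)} = \frac{H}{13}$ ($Y{\left(H,y \right)} = H \frac{1}{13} = \frac{H}{13}$)
$X{\left(w,P \right)} = - P + \frac{w}{13}$ ($X{\left(w,P \right)} = \frac{w}{13} - P = - P + \frac{w}{13}$)
$\frac{176026}{\left(\left(-1\right) 467957 - 83802\right) \frac{1}{X{\left(280,622 \right)} - 395483}} = \frac{176026}{\left(\left(-1\right) 467957 - 83802\right) \frac{1}{\left(\left(-1\right) 622 + \frac{1}{13} \cdot 280\right) - 395483}} = \frac{176026}{\left(-467957 - 83802\right) \frac{1}{\left(-622 + \frac{280}{13}\right) - 395483}} = \frac{176026}{\left(-551759\right) \frac{1}{- \frac{7806}{13} - 395483}} = \frac{176026}{\left(-551759\right) \frac{1}{- \frac{5149085}{13}}} = \frac{176026}{\left(-551759\right) \left(- \frac{13}{5149085}\right)} = \frac{176026}{\frac{7172867}{5149085}} = 176026 \cdot \frac{5149085}{7172867} = \frac{906372836210}{7172867}$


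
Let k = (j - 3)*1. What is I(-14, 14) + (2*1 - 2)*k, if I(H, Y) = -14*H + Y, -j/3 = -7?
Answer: 210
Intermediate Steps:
j = 21 (j = -3*(-7) = 21)
I(H, Y) = Y - 14*H
k = 18 (k = (21 - 3)*1 = 18*1 = 18)
I(-14, 14) + (2*1 - 2)*k = (14 - 14*(-14)) + (2*1 - 2)*18 = (14 + 196) + (2 - 2)*18 = 210 + 0*18 = 210 + 0 = 210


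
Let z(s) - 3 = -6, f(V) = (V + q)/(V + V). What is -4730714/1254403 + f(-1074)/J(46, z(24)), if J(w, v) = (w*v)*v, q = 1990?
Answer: -1052010133339/278876366154 ≈ -3.7723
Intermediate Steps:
f(V) = (1990 + V)/(2*V) (f(V) = (V + 1990)/(V + V) = (1990 + V)/((2*V)) = (1990 + V)*(1/(2*V)) = (1990 + V)/(2*V))
z(s) = -3 (z(s) = 3 - 6 = -3)
J(w, v) = w*v² (J(w, v) = (v*w)*v = w*v²)
-4730714/1254403 + f(-1074)/J(46, z(24)) = -4730714/1254403 + ((½)*(1990 - 1074)/(-1074))/((46*(-3)²)) = -4730714*1/1254403 + ((½)*(-1/1074)*916)/((46*9)) = -4730714/1254403 - 229/537/414 = -4730714/1254403 - 229/537*1/414 = -4730714/1254403 - 229/222318 = -1052010133339/278876366154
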